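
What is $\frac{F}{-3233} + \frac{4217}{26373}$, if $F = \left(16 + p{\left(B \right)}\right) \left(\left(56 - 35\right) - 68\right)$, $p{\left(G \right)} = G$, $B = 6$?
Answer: $\frac{40903243}{85263909} \approx 0.47973$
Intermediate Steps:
$F = -1034$ ($F = \left(16 + 6\right) \left(\left(56 - 35\right) - 68\right) = 22 \left(21 - 68\right) = 22 \left(-47\right) = -1034$)
$\frac{F}{-3233} + \frac{4217}{26373} = - \frac{1034}{-3233} + \frac{4217}{26373} = \left(-1034\right) \left(- \frac{1}{3233}\right) + 4217 \cdot \frac{1}{26373} = \frac{1034}{3233} + \frac{4217}{26373} = \frac{40903243}{85263909}$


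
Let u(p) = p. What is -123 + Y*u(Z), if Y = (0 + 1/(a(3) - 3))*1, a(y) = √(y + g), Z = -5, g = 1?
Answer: -118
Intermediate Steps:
a(y) = √(1 + y) (a(y) = √(y + 1) = √(1 + y))
Y = -1 (Y = (0 + 1/(√(1 + 3) - 3))*1 = (0 + 1/(√4 - 3))*1 = (0 + 1/(2 - 3))*1 = (0 + 1/(-1))*1 = (0 - 1)*1 = -1*1 = -1)
-123 + Y*u(Z) = -123 - 1*(-5) = -123 + 5 = -118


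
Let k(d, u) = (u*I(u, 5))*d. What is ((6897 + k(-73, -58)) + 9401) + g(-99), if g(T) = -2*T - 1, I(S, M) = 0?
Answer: 16495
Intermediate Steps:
k(d, u) = 0 (k(d, u) = (u*0)*d = 0*d = 0)
g(T) = -1 - 2*T
((6897 + k(-73, -58)) + 9401) + g(-99) = ((6897 + 0) + 9401) + (-1 - 2*(-99)) = (6897 + 9401) + (-1 + 198) = 16298 + 197 = 16495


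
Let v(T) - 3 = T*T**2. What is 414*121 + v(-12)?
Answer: 48369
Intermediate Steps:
v(T) = 3 + T**3 (v(T) = 3 + T*T**2 = 3 + T**3)
414*121 + v(-12) = 414*121 + (3 + (-12)**3) = 50094 + (3 - 1728) = 50094 - 1725 = 48369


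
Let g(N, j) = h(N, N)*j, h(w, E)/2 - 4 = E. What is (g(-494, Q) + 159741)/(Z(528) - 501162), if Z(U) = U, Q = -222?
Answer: -125767/166878 ≈ -0.75365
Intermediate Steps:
h(w, E) = 8 + 2*E
g(N, j) = j*(8 + 2*N) (g(N, j) = (8 + 2*N)*j = j*(8 + 2*N))
(g(-494, Q) + 159741)/(Z(528) - 501162) = (2*(-222)*(4 - 494) + 159741)/(528 - 501162) = (2*(-222)*(-490) + 159741)/(-500634) = (217560 + 159741)*(-1/500634) = 377301*(-1/500634) = -125767/166878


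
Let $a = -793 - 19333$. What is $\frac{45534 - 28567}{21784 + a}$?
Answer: $\frac{16967}{1658} \approx 10.233$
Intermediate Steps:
$a = -20126$ ($a = -793 - 19333 = -20126$)
$\frac{45534 - 28567}{21784 + a} = \frac{45534 - 28567}{21784 - 20126} = \frac{16967}{1658}$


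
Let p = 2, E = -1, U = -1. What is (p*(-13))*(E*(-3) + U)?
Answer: -52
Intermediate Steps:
(p*(-13))*(E*(-3) + U) = (2*(-13))*(-1*(-3) - 1) = -26*(3 - 1) = -26*2 = -52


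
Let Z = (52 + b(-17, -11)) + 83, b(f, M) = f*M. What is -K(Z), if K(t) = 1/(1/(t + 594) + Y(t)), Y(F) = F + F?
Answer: -916/589905 ≈ -0.0015528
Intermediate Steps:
b(f, M) = M*f
Z = 322 (Z = (52 - 11*(-17)) + 83 = (52 + 187) + 83 = 239 + 83 = 322)
Y(F) = 2*F
K(t) = 1/(1/(594 + t) + 2*t) (K(t) = 1/(1/(t + 594) + 2*t) = 1/(1/(594 + t) + 2*t))
-K(Z) = -(594 + 322)/(1 + 2*322² + 1188*322) = -916/(1 + 2*103684 + 382536) = -916/(1 + 207368 + 382536) = -916/589905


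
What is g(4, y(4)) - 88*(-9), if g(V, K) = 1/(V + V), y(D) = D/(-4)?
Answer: 6337/8 ≈ 792.13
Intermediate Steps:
y(D) = -D/4 (y(D) = D*(-¼) = -D/4)
g(V, K) = 1/(2*V)
g(4, y(4)) - 88*(-9) = (½)/4 - 88*(-9) = (½)*(¼) + 792 = ⅛ + 792 = 6337/8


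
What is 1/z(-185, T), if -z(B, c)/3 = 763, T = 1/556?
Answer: -1/2289 ≈ -0.00043687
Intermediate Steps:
T = 1/556 ≈ 0.0017986
z(B, c) = -2289 (z(B, c) = -3*763 = -2289)
1/z(-185, T) = 1/(-2289) = -1/2289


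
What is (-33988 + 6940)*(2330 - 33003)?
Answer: 829643304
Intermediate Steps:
(-33988 + 6940)*(2330 - 33003) = -27048*(-30673) = 829643304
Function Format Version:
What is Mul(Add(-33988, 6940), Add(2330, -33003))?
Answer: 829643304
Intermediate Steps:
Mul(Add(-33988, 6940), Add(2330, -33003)) = Mul(-27048, -30673) = 829643304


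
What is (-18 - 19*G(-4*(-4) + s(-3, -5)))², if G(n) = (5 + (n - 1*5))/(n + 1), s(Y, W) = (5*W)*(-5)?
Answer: 27405225/20164 ≈ 1359.1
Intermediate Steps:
s(Y, W) = -25*W
G(n) = n/(1 + n) (G(n) = (5 + (n - 5))/(1 + n) = (5 + (-5 + n))/(1 + n) = n/(1 + n))
(-18 - 19*G(-4*(-4) + s(-3, -5)))² = (-18 - 19*(-4*(-4) - 25*(-5))/(1 + (-4*(-4) - 25*(-5))))² = (-18 - 19*(16 + 125)/(1 + (16 + 125)))² = (-18 - 2679/(1 + 141))² = (-18 - 2679/142)² = (-5235/142)² = 27405225/20164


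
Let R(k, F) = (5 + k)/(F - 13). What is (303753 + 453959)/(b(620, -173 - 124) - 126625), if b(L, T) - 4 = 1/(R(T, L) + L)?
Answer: -284936082176/47615573201 ≈ -5.9841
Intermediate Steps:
R(k, F) = (5 + k)/(-13 + F)
b(L, T) = 4 + 1/(L + (5 + T)/(-13 + L)) (b(L, T) = 4 + 1/((5 + T)/(-13 + L) + L) = 4 + 1/(L + (5 + T)/(-13 + L)))
(303753 + 453959)/(b(620, -173 - 124) - 126625) = (303753 + 453959)/((20 + 4*(-173 - 124) + (1 + 4*620)*(-13 + 620))/(5 + (-173 - 124) + 620*(-13 + 620)) - 126625) = 757712/((20 + 4*(-297) + (1 + 2480)*607)/(5 - 297 + 620*607) - 126625) = 757712/((20 - 1188 + 2481*607)/(5 - 297 + 376340) - 126625) = 757712/((20 - 1188 + 1505967)/376048 - 126625) = 757712/((1/376048)*1504799 - 126625) = 757712/(1504799/376048 - 126625) = 757712/(-47615573201/376048) = 757712*(-376048/47615573201) = -284936082176/47615573201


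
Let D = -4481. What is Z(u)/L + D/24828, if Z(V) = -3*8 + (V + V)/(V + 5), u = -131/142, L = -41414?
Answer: -17849511127/99223885428 ≈ -0.17989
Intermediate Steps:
u = -131/142 (u = -131*1/142 = -131/142 ≈ -0.92253)
Z(V) = -24 + 2*V/(5 + V) (Z(V) = -24 + (2*V)/(5 + V) = -24 + 2*V/(5 + V))
Z(u)/L + D/24828 = (2*(-60 - 11*(-131/142))/(5 - 131/142))/(-41414) - 4481/24828 = (2*(-60 + 1441/142)/(579/142))*(-1/41414) - 4481*1/24828 = (2*(142/579)*(-7079/142))*(-1/41414) - 4481/24828 = -14158/579*(-1/41414) - 4481/24828 = 7079/11989353 - 4481/24828 = -17849511127/99223885428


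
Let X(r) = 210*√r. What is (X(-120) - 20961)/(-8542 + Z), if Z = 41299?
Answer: -6987/10919 + 140*I*√30/10919 ≈ -0.63989 + 0.070227*I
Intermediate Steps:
(X(-120) - 20961)/(-8542 + Z) = (210*√(-120) - 20961)/(-8542 + 41299) = (210*(2*I*√30) - 20961)/32757 = (420*I*√30 - 20961)*(1/32757) = (-20961 + 420*I*√30)*(1/32757) = -6987/10919 + 140*I*√30/10919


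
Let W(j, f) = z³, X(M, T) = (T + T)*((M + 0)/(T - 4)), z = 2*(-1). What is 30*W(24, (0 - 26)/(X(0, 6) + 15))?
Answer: -240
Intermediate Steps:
z = -2
X(M, T) = 2*M*T/(-4 + T) (X(M, T) = (2*T)*(M/(-4 + T)) = 2*M*T/(-4 + T))
W(j, f) = -8 (W(j, f) = (-2)³ = -8)
30*W(24, (0 - 26)/(X(0, 6) + 15)) = 30*(-8) = -240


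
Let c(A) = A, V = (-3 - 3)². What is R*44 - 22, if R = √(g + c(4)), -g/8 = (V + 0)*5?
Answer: -22 + 88*I*√359 ≈ -22.0 + 1667.4*I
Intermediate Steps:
V = 36 (V = (-6)² = 36)
g = -1440 (g = -8*(36 + 0)*5 = -288*5 = -8*180 = -1440)
R = 2*I*√359 (R = √(-1440 + 4) = √(-1436) = 2*I*√359 ≈ 37.895*I)
R*44 - 22 = (2*I*√359)*44 - 22 = 88*I*√359 - 22 = -22 + 88*I*√359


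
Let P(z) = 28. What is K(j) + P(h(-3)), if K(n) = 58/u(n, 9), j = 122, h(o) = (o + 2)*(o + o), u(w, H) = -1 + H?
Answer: 141/4 ≈ 35.250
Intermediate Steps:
h(o) = 2*o*(2 + o) (h(o) = (2 + o)*(2*o) = 2*o*(2 + o))
K(n) = 29/4 (K(n) = 58/(-1 + 9) = 58/8 = 58*(⅛) = 29/4)
K(j) + P(h(-3)) = 29/4 + 28 = 141/4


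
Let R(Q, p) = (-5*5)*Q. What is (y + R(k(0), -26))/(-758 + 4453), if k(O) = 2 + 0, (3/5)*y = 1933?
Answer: 1903/2217 ≈ 0.85837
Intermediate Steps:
y = 9665/3 (y = (5/3)*1933 = 9665/3 ≈ 3221.7)
k(O) = 2
R(Q, p) = -25*Q
(y + R(k(0), -26))/(-758 + 4453) = (9665/3 - 25*2)/(-758 + 4453) = (9665/3 - 50)/3695 = (9515/3)*(1/3695) = 1903/2217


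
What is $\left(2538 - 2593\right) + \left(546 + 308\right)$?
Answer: $799$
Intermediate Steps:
$\left(2538 - 2593\right) + \left(546 + 308\right) = -55 + 854 = 799$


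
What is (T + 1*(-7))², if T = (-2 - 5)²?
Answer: 1764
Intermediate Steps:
T = 49 (T = (-7)² = 49)
(T + 1*(-7))² = (49 + 1*(-7))² = (49 - 7)² = 42² = 1764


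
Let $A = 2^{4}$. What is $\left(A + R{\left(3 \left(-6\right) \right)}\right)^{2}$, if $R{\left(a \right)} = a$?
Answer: $4$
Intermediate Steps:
$A = 16$
$\left(A + R{\left(3 \left(-6\right) \right)}\right)^{2} = \left(16 + 3 \left(-6\right)\right)^{2} = \left(16 - 18\right)^{2} = \left(-2\right)^{2} = 4$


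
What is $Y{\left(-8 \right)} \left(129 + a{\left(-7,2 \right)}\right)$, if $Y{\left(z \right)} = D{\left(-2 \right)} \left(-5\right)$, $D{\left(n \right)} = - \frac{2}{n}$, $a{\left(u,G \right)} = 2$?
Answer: $-655$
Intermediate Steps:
$Y{\left(z \right)} = -5$ ($Y{\left(z \right)} = - \frac{2}{-2} \left(-5\right) = \left(-2\right) \left(- \frac{1}{2}\right) \left(-5\right) = 1 \left(-5\right) = -5$)
$Y{\left(-8 \right)} \left(129 + a{\left(-7,2 \right)}\right) = - 5 \left(129 + 2\right) = \left(-5\right) 131 = -655$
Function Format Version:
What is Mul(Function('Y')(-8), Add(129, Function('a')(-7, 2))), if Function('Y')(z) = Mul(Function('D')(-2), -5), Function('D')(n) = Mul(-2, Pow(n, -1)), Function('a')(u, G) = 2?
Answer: -655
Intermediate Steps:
Function('Y')(z) = -5 (Function('Y')(z) = Mul(Mul(-2, Pow(-2, -1)), -5) = Mul(Mul(-2, Rational(-1, 2)), -5) = Mul(1, -5) = -5)
Mul(Function('Y')(-8), Add(129, Function('a')(-7, 2))) = Mul(-5, Add(129, 2)) = Mul(-5, 131) = -655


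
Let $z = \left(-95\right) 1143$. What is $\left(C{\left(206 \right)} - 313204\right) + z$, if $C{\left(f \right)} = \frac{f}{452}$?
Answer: $- \frac{95324211}{226} \approx -4.2179 \cdot 10^{5}$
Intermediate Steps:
$z = -108585$
$C{\left(f \right)} = \frac{f}{452}$ ($C{\left(f \right)} = f \frac{1}{452} = \frac{f}{452}$)
$\left(C{\left(206 \right)} - 313204\right) + z = \left(\frac{1}{452} \cdot 206 - 313204\right) - 108585 = \left(\frac{103}{226} - 313204\right) - 108585 = - \frac{70784001}{226} - 108585 = - \frac{95324211}{226}$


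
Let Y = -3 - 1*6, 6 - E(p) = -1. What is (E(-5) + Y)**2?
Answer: 4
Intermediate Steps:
E(p) = 7 (E(p) = 6 - 1*(-1) = 6 + 1 = 7)
Y = -9 (Y = -3 - 6 = -9)
(E(-5) + Y)**2 = (7 - 9)**2 = (-2)**2 = 4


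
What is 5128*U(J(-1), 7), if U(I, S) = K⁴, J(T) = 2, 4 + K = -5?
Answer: 33644808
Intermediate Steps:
K = -9 (K = -4 - 5 = -9)
U(I, S) = 6561 (U(I, S) = (-9)⁴ = 6561)
5128*U(J(-1), 7) = 5128*6561 = 33644808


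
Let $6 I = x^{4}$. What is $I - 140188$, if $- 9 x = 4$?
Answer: $- \frac{2759320276}{19683} \approx -1.4019 \cdot 10^{5}$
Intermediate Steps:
$x = - \frac{4}{9}$ ($x = \left(- \frac{1}{9}\right) 4 = - \frac{4}{9} \approx -0.44444$)
$I = \frac{128}{19683}$ ($I = \frac{\left(- \frac{4}{9}\right)^{4}}{6} = \frac{1}{6} \cdot \frac{256}{6561} = \frac{128}{19683} \approx 0.0065031$)
$I - 140188 = \frac{128}{19683} - 140188 = - \frac{2759320276}{19683}$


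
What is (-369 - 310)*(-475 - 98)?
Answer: 389067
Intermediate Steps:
(-369 - 310)*(-475 - 98) = -679*(-573) = 389067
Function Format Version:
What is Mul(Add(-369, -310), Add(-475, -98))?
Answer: 389067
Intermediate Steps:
Mul(Add(-369, -310), Add(-475, -98)) = Mul(-679, -573) = 389067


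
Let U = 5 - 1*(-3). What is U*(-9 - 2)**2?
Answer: 968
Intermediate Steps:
U = 8 (U = 5 + 3 = 8)
U*(-9 - 2)**2 = 8*(-9 - 2)**2 = 8*(-11)**2 = 8*121 = 968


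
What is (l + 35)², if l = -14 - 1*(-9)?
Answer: 900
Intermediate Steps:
l = -5 (l = -14 + 9 = -5)
(l + 35)² = (-5 + 35)² = 30² = 900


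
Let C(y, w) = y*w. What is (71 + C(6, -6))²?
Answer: 1225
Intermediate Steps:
C(y, w) = w*y
(71 + C(6, -6))² = (71 - 6*6)² = (71 - 36)² = 35² = 1225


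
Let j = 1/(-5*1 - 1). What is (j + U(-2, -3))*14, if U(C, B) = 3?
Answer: 119/3 ≈ 39.667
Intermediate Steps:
j = -⅙ (j = 1/(-5 - 1) = 1/(-6) = -⅙ ≈ -0.16667)
(j + U(-2, -3))*14 = (-⅙ + 3)*14 = (17/6)*14 = 119/3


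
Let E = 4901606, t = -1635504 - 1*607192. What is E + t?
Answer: 2658910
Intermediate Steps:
t = -2242696 (t = -1635504 - 607192 = -2242696)
E + t = 4901606 - 2242696 = 2658910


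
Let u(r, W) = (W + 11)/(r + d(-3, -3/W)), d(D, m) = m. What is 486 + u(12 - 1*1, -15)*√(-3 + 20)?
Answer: 486 - 5*√17/14 ≈ 484.53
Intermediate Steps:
u(r, W) = (11 + W)/(r - 3/W) (u(r, W) = (W + 11)/(r - 3/W) = (11 + W)/(r - 3/W))
486 + u(12 - 1*1, -15)*√(-3 + 20) = 486 + (-15*(11 - 15)/(-3 - 15*(12 - 1*1)))*√(-3 + 20) = 486 + (-15*(-4)/(-3 - 15*(12 - 1)))*√17 = 486 + (-15*(-4)/(-3 - 15*11))*√17 = 486 + (-15*(-4)/(-3 - 165))*√17 = 486 + (-15*(-4)/(-168))*√17 = 486 + (-15*(-1/168)*(-4))*√17 = 486 - 5*√17/14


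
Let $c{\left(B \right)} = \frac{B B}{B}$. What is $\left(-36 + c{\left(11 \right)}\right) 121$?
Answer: $-3025$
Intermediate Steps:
$c{\left(B \right)} = B$ ($c{\left(B \right)} = \frac{B^{2}}{B} = B$)
$\left(-36 + c{\left(11 \right)}\right) 121 = \left(-36 + 11\right) 121 = \left(-25\right) 121 = -3025$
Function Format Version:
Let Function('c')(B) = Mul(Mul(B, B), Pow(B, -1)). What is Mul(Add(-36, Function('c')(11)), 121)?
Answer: -3025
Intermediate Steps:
Function('c')(B) = B (Function('c')(B) = Mul(Pow(B, 2), Pow(B, -1)) = B)
Mul(Add(-36, Function('c')(11)), 121) = Mul(Add(-36, 11), 121) = Mul(-25, 121) = -3025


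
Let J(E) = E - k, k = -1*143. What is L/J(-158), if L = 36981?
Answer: -12327/5 ≈ -2465.4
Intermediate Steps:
k = -143
J(E) = 143 + E (J(E) = E - 1*(-143) = E + 143 = 143 + E)
L/J(-158) = 36981/(143 - 158) = 36981/(-15) = 36981*(-1/15) = -12327/5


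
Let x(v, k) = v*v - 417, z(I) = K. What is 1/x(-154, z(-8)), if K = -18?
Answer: 1/23299 ≈ 4.2920e-5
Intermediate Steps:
z(I) = -18
x(v, k) = -417 + v² (x(v, k) = v² - 417 = -417 + v²)
1/x(-154, z(-8)) = 1/(-417 + (-154)²) = 1/(-417 + 23716) = 1/23299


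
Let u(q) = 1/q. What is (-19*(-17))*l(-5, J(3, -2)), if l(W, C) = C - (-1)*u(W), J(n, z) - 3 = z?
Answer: 1292/5 ≈ 258.40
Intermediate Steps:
J(n, z) = 3 + z
l(W, C) = C + 1/W (l(W, C) = C - (-1)/W = C + 1/W)
(-19*(-17))*l(-5, J(3, -2)) = (-19*(-17))*((3 - 2) + 1/(-5)) = 323*(1 - ⅕) = 323*(⅘) = 1292/5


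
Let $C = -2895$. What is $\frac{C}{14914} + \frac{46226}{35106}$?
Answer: $\frac{293891347}{261785442} \approx 1.1226$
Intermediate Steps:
$\frac{C}{14914} + \frac{46226}{35106} = - \frac{2895}{14914} + \frac{46226}{35106} = \left(-2895\right) \frac{1}{14914} + 46226 \cdot \frac{1}{35106} = - \frac{2895}{14914} + \frac{23113}{17553} = \frac{293891347}{261785442}$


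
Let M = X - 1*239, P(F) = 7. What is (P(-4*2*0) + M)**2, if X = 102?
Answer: 16900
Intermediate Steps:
M = -137 (M = 102 - 1*239 = 102 - 239 = -137)
(P(-4*2*0) + M)**2 = (7 - 137)**2 = (-130)**2 = 16900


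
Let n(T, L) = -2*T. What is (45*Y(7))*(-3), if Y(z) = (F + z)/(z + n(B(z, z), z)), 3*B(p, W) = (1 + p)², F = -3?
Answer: 1620/107 ≈ 15.140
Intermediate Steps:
B(p, W) = (1 + p)²/3
Y(z) = (-3 + z)/(z - 2*(1 + z)²/3)
(45*Y(7))*(-3) = (45*(3*(3 - 1*7)/(2 + 7 + 2*7²)))*(-3) = (45*(3*(3 - 7)/(2 + 7 + 2*49)))*(-3) = (45*(3*(-4)/(2 + 7 + 98)))*(-3) = (45*(3*(-4)/107))*(-3) = (45*(3*(1/107)*(-4)))*(-3) = (45*(-12/107))*(-3) = -540/107*(-3) = 1620/107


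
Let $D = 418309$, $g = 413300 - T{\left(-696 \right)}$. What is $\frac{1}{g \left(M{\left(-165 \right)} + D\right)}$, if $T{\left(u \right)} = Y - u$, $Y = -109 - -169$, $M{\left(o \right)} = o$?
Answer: $\frac{1}{172502798336} \approx 5.797 \cdot 10^{-12}$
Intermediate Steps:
$Y = 60$ ($Y = -109 + 169 = 60$)
$T{\left(u \right)} = 60 - u$
$g = 412544$ ($g = 413300 - \left(60 - -696\right) = 413300 - \left(60 + 696\right) = 413300 - 756 = 412544$)
$\frac{1}{g \left(M{\left(-165 \right)} + D\right)} = \frac{1}{412544 \left(-165 + 418309\right)} = \frac{1}{412544 \cdot 418144} = \frac{1}{412544} \cdot \frac{1}{418144} = \frac{1}{172502798336}$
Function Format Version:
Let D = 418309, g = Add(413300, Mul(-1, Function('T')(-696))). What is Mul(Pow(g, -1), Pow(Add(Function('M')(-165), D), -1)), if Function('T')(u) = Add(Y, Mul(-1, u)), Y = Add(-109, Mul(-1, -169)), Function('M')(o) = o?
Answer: Rational(1, 172502798336) ≈ 5.7970e-12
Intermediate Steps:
Y = 60 (Y = Add(-109, 169) = 60)
Function('T')(u) = Add(60, Mul(-1, u))
g = 412544 (g = Add(413300, Mul(-1, Add(60, Mul(-1, -696)))) = Add(413300, Mul(-1, Add(60, 696))) = Add(413300, Mul(-1, 756)) = Add(413300, -756) = 412544)
Mul(Pow(g, -1), Pow(Add(Function('M')(-165), D), -1)) = Mul(Pow(412544, -1), Pow(Add(-165, 418309), -1)) = Mul(Rational(1, 412544), Pow(418144, -1)) = Mul(Rational(1, 412544), Rational(1, 418144)) = Rational(1, 172502798336)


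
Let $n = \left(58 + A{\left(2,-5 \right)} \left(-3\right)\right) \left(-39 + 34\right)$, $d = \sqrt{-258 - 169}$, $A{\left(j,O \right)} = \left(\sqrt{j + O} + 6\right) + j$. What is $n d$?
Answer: $- 15 \sqrt{1281} - 170 i \sqrt{427} \approx -536.87 - 3512.9 i$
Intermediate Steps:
$A{\left(j,O \right)} = 6 + j + \sqrt{O + j}$ ($A{\left(j,O \right)} = \left(\sqrt{O + j} + 6\right) + j = \left(6 + \sqrt{O + j}\right) + j = 6 + j + \sqrt{O + j}$)
$d = i \sqrt{427}$ ($d = \sqrt{-427} = i \sqrt{427} \approx 20.664 i$)
$n = -170 + 15 i \sqrt{3}$ ($n = \left(58 + \left(6 + 2 + \sqrt{-5 + 2}\right) \left(-3\right)\right) \left(-39 + 34\right) = \left(58 + \left(6 + 2 + \sqrt{-3}\right) \left(-3\right)\right) \left(-5\right) = \left(58 + \left(6 + 2 + i \sqrt{3}\right) \left(-3\right)\right) \left(-5\right) = \left(58 + \left(8 + i \sqrt{3}\right) \left(-3\right)\right) \left(-5\right) = \left(58 - \left(24 + 3 i \sqrt{3}\right)\right) \left(-5\right) = \left(34 - 3 i \sqrt{3}\right) \left(-5\right) = -170 + 15 i \sqrt{3} \approx -170.0 + 25.981 i$)
$n d = \left(-170 + 15 i \sqrt{3}\right) i \sqrt{427} = i \sqrt{427} \left(-170 + 15 i \sqrt{3}\right)$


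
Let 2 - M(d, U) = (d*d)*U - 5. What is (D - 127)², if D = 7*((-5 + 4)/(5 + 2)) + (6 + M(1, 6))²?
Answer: 6241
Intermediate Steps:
M(d, U) = 7 - U*d² (M(d, U) = 2 - ((d*d)*U - 5) = 2 - (d²*U - 5) = 2 - (U*d² - 5) = 2 - (-5 + U*d²) = 2 + (5 - U*d²) = 7 - U*d²)
D = 48 (D = 7*((-5 + 4)/(5 + 2)) + (6 + (7 - 1*6*1²))² = 7*(-1/7) + (6 + (7 - 1*6*1))² = 7*(-1*⅐) + (6 + (7 - 6))² = 7*(-⅐) + (6 + 1)² = -1 + 7² = -1 + 49 = 48)
(D - 127)² = (48 - 127)² = (-79)² = 6241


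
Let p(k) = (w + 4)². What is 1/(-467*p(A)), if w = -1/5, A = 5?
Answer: -25/168587 ≈ -0.00014829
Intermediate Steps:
w = -⅕ (w = -1*⅕ = -⅕ ≈ -0.20000)
p(k) = 361/25 (p(k) = (-⅕ + 4)² = (19/5)² = 361/25)
1/(-467*p(A)) = 1/(-467*361/25) = 1/(-168587/25) = -25/168587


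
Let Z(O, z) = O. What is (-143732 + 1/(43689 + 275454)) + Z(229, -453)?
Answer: -45797977928/319143 ≈ -1.4350e+5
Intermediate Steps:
(-143732 + 1/(43689 + 275454)) + Z(229, -453) = (-143732 + 1/(43689 + 275454)) + 229 = (-143732 + 1/319143) + 229 = -45871061675/319143 + 229 = -45797977928/319143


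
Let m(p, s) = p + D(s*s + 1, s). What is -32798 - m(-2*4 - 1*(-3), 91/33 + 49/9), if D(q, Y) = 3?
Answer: -32796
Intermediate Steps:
m(p, s) = 3 + p (m(p, s) = p + 3 = 3 + p)
-32798 - m(-2*4 - 1*(-3), 91/33 + 49/9) = -32798 - (3 + (-2*4 - 1*(-3))) = -32798 - (3 + (-8 + 3)) = -32798 - (3 - 5) = -32798 - 1*(-2) = -32798 + 2 = -32796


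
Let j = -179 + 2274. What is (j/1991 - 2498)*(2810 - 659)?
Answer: -10693530873/1991 ≈ -5.3709e+6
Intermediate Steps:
j = 2095
(j/1991 - 2498)*(2810 - 659) = (2095/1991 - 2498)*(2810 - 659) = (2095*(1/1991) - 2498)*2151 = (2095/1991 - 2498)*2151 = -4971423/1991*2151 = -10693530873/1991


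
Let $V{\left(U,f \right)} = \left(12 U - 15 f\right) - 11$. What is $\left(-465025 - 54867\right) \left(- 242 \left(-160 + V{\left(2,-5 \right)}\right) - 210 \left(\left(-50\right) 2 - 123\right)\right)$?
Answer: $-33405140568$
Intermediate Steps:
$V{\left(U,f \right)} = -11 - 15 f + 12 U$ ($V{\left(U,f \right)} = \left(- 15 f + 12 U\right) - 11 = -11 - 15 f + 12 U$)
$\left(-465025 - 54867\right) \left(- 242 \left(-160 + V{\left(2,-5 \right)}\right) - 210 \left(\left(-50\right) 2 - 123\right)\right) = \left(-465025 - 54867\right) \left(- 242 \left(-160 - -88\right) - 210 \left(\left(-50\right) 2 - 123\right)\right) = - 519892 \left(- 242 \left(-160 + \left(-11 + 75 + 24\right)\right) - 210 \left(-100 - 123\right)\right) = - 519892 \left(- 242 \left(-160 + 88\right) - -46830\right) = - 519892 \left(\left(-242\right) \left(-72\right) + 46830\right) = - 519892 \left(17424 + 46830\right) = \left(-519892\right) 64254 = -33405140568$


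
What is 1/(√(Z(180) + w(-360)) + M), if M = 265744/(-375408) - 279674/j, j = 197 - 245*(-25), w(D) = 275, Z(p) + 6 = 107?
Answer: -61808479360230735/2260986308764264294 - 5500676100570849*√94/4521972617528528588 ≈ -0.039131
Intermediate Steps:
Z(p) = 101 (Z(p) = -6 + 107 = 101)
j = 6322 (j = 197 + 6125 = 6322)
M = -3333496580/74166543 (M = 265744/(-375408) - 279674/6322 = 265744*(-1/375408) - 279674*1/6322 = -16609/23463 - 139837/3161 = -3333496580/74166543 ≈ -44.946)
1/(√(Z(180) + w(-360)) + M) = 1/(√(101 + 275) - 3333496580/74166543) = 1/(√376 - 3333496580/74166543) = 1/(2*√94 - 3333496580/74166543) = 1/(-3333496580/74166543 + 2*√94)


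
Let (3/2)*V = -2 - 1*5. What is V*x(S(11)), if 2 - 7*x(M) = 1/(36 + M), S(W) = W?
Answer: -62/47 ≈ -1.3191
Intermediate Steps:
x(M) = 2/7 - 1/(7*(36 + M))
V = -14/3 (V = 2*(-2 - 1*5)/3 = 2*(-2 - 5)/3 = (⅔)*(-7) = -14/3 ≈ -4.6667)
V*x(S(11)) = -2*(71 + 2*11)/(3*(36 + 11)) = -2*(71 + 22)/(3*47) = -2*93/(3*47) = -14/3*93/329 = -62/47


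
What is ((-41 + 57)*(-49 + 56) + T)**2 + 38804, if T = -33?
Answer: 45045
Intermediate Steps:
((-41 + 57)*(-49 + 56) + T)**2 + 38804 = ((-41 + 57)*(-49 + 56) - 33)**2 + 38804 = (16*7 - 33)**2 + 38804 = (112 - 33)**2 + 38804 = 79**2 + 38804 = 6241 + 38804 = 45045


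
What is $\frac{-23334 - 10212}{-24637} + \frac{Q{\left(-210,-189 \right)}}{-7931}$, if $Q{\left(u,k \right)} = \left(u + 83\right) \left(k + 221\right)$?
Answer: $\frac{366178094}{195396047} \approx 1.874$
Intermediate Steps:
$Q{\left(u,k \right)} = \left(83 + u\right) \left(221 + k\right)$
$\frac{-23334 - 10212}{-24637} + \frac{Q{\left(-210,-189 \right)}}{-7931} = \frac{-23334 - 10212}{-24637} + \frac{18343 + 83 \left(-189\right) + 221 \left(-210\right) - -39690}{-7931} = \left(-23334 - 10212\right) \left(- \frac{1}{24637}\right) + \left(18343 - 15687 - 46410 + 39690\right) \left(- \frac{1}{7931}\right) = \left(-33546\right) \left(- \frac{1}{24637}\right) - - \frac{4064}{7931} = \frac{33546}{24637} + \frac{4064}{7931} = \frac{366178094}{195396047}$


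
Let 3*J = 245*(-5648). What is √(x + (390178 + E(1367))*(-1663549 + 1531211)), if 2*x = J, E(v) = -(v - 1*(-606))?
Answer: 5*I*√18494821410/3 ≈ 2.2666e+5*I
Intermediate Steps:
E(v) = -606 - v (E(v) = -(v + 606) = -(606 + v) = -606 - v)
J = -1383760/3 (J = (245*(-5648))/3 = (⅓)*(-1383760) = -1383760/3 ≈ -4.6125e+5)
x = -691880/3 (x = (½)*(-1383760/3) = -691880/3 ≈ -2.3063e+5)
√(x + (390178 + E(1367))*(-1663549 + 1531211)) = √(-691880/3 + (390178 + (-606 - 1*1367))*(-1663549 + 1531211)) = √(-691880/3 + (390178 + (-606 - 1367))*(-132338)) = √(-691880/3 + (390178 - 1973)*(-132338)) = √(-691880/3 + 388205*(-132338)) = √(-691880/3 - 51374273290) = √(-154123511750/3) = 5*I*√18494821410/3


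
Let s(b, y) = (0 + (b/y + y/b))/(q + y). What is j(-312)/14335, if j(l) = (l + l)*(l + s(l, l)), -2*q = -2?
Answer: 60549216/4458185 ≈ 13.582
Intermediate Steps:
q = 1 (q = -½*(-2) = 1)
s(b, y) = (b/y + y/b)/(1 + y) (s(b, y) = (0 + (b/y + y/b))/(1 + y) = (b/y + y/b)/(1 + y))
j(l) = 2*l*(l + 2/(1 + l)) (j(l) = (l + l)*(l + (l² + l²)/(l*l*(1 + l))) = (2*l)*(l + (2*l²)/(l*l*(1 + l))) = (2*l)*(l + 2/(1 + l)) = 2*l*(l + 2/(1 + l)))
j(-312)/14335 = (2*(-312)*(2 - 312*(1 - 312))/(1 - 312))/14335 = (2*(-312)*(2 - 312*(-311))/(-311))*(1/14335) = (2*(-312)*(-1/311)*(2 + 97032))*(1/14335) = (2*(-312)*(-1/311)*97034)*(1/14335) = (60549216/311)*(1/14335) = 60549216/4458185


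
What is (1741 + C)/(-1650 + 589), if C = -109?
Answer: -1632/1061 ≈ -1.5382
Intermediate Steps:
(1741 + C)/(-1650 + 589) = (1741 - 109)/(-1650 + 589) = 1632/(-1061) = 1632*(-1/1061) = -1632/1061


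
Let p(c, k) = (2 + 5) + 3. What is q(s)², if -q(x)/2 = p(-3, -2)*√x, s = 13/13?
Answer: 400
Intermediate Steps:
s = 1 (s = 13*(1/13) = 1)
p(c, k) = 10 (p(c, k) = 7 + 3 = 10)
q(x) = -20*√x
q(s)² = (-20*√1)² = (-20*1)² = (-20)² = 400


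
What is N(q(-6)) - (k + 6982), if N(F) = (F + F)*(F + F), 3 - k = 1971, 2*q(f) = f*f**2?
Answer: 41642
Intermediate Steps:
q(f) = f**3/2 (q(f) = (f*f**2)/2 = f**3/2)
k = -1968 (k = 3 - 1*1971 = 3 - 1971 = -1968)
N(F) = 4*F**2 (N(F) = (2*F)*(2*F) = 4*F**2)
N(q(-6)) - (k + 6982) = 4*((1/2)*(-6)**3)**2 - (-1968 + 6982) = 4*((1/2)*(-216))**2 - 1*5014 = 4*(-108)**2 - 5014 = 4*11664 - 5014 = 46656 - 5014 = 41642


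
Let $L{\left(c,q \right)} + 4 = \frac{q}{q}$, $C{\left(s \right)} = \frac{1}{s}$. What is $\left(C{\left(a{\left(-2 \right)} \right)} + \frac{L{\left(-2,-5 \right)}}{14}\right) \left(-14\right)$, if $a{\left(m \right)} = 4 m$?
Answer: $\frac{19}{4} \approx 4.75$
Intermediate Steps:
$L{\left(c,q \right)} = -3$ ($L{\left(c,q \right)} = -4 + \frac{q}{q} = -4 + 1 = -3$)
$\left(C{\left(a{\left(-2 \right)} \right)} + \frac{L{\left(-2,-5 \right)}}{14}\right) \left(-14\right) = \left(\frac{1}{4 \left(-2\right)} - \frac{3}{14}\right) \left(-14\right) = \left(\frac{1}{-8} - \frac{3}{14}\right) \left(-14\right) = \left(- \frac{1}{8} - \frac{3}{14}\right) \left(-14\right) = \left(- \frac{19}{56}\right) \left(-14\right) = \frac{19}{4}$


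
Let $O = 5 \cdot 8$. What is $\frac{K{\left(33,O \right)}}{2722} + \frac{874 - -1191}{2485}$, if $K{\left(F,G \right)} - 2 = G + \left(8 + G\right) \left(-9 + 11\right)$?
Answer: $\frac{85198}{96631} \approx 0.88168$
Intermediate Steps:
$O = 40$
$K{\left(F,G \right)} = 18 + 3 G$ ($K{\left(F,G \right)} = 2 + \left(G + \left(8 + G\right) \left(-9 + 11\right)\right) = 2 + \left(G + \left(8 + G\right) 2\right) = 2 + \left(G + \left(16 + 2 G\right)\right) = 2 + \left(16 + 3 G\right) = 18 + 3 G$)
$\frac{K{\left(33,O \right)}}{2722} + \frac{874 - -1191}{2485} = \frac{18 + 3 \cdot 40}{2722} + \frac{874 - -1191}{2485} = \left(18 + 120\right) \frac{1}{2722} + \left(874 + 1191\right) \frac{1}{2485} = 138 \cdot \frac{1}{2722} + 2065 \cdot \frac{1}{2485} = \frac{69}{1361} + \frac{59}{71} = \frac{85198}{96631}$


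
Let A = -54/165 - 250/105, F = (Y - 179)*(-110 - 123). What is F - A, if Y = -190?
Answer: 99306563/1155 ≈ 85980.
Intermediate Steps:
F = 85977 (F = (-190 - 179)*(-110 - 123) = -369*(-233) = 85977)
A = -3128/1155 (A = -54*1/165 - 250*1/105 = -18/55 - 50/21 = -3128/1155 ≈ -2.7082)
F - A = 85977 - 1*(-3128/1155) = 85977 + 3128/1155 = 99306563/1155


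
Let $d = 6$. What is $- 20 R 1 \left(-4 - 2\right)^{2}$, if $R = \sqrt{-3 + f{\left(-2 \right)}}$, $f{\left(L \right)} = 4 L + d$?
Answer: $- 720 i \sqrt{5} \approx - 1610.0 i$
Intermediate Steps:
$f{\left(L \right)} = 6 + 4 L$ ($f{\left(L \right)} = 4 L + 6 = 6 + 4 L$)
$R = i \sqrt{5}$ ($R = \sqrt{-3 + \left(6 + 4 \left(-2\right)\right)} = \sqrt{-3 + \left(6 - 8\right)} = \sqrt{-3 - 2} = \sqrt{-5} = i \sqrt{5} \approx 2.2361 i$)
$- 20 R 1 \left(-4 - 2\right)^{2} = - 20 i \sqrt{5} \cdot 1 \left(-4 - 2\right)^{2} = - 20 i \sqrt{5} \cdot 1 \left(-6\right)^{2} = - 20 i \sqrt{5} \cdot 1 \cdot 36 = - 20 i \sqrt{5} \cdot 36 = - 720 i \sqrt{5}$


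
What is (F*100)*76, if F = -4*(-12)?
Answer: 364800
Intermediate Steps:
F = 48
(F*100)*76 = (48*100)*76 = 4800*76 = 364800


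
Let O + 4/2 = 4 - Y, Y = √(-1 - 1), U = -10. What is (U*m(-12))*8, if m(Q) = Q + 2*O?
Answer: 640 + 160*I*√2 ≈ 640.0 + 226.27*I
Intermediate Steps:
Y = I*√2 (Y = √(-2) = I*√2 ≈ 1.4142*I)
O = 2 - I*√2 (O = -2 + (4 - I*√2) = 2 - I*√2 ≈ 2.0 - 1.4142*I)
m(Q) = 4 + Q - 2*I*√2 (m(Q) = Q + 2*(2 - I*√2) = Q + (4 - 2*I*√2) = 4 + Q - 2*I*√2)
(U*m(-12))*8 = -10*(4 - 12 - 2*I*√2)*8 = -10*(-8 - 2*I*√2)*8 = (80 + 20*I*√2)*8 = 640 + 160*I*√2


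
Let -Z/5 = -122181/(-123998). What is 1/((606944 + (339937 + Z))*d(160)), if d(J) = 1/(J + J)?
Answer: 39679360/117410739333 ≈ 0.00033795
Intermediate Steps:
d(J) = 1/(2*J)
Z = -610905/123998 (Z = -(-610905)/(-123998) = -(-610905)*(-1)/123998 = -5*122181/123998 = -610905/123998 ≈ -4.9267)
1/((606944 + (339937 + Z))*d(160)) = 1/((606944 + (339937 - 610905/123998))*(((½)/160))) = 1/((606944 + 42150897221/123998)*(((½)*(1/160)))) = 1/((117410739333/123998)*(1/320)) = (123998/117410739333)*320 = 39679360/117410739333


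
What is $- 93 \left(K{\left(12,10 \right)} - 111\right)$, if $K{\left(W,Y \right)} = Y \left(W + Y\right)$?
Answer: $-10137$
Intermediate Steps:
$- 93 \left(K{\left(12,10 \right)} - 111\right) = - 93 \left(10 \left(12 + 10\right) - 111\right) = - 93 \left(10 \cdot 22 - 111\right) = - 93 \left(220 - 111\right) = \left(-93\right) 109 = -10137$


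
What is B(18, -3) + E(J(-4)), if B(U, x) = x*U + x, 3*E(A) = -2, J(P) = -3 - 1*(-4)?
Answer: -173/3 ≈ -57.667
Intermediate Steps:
J(P) = 1 (J(P) = -3 + 4 = 1)
E(A) = -2/3 (E(A) = (1/3)*(-2) = -2/3)
B(U, x) = x + U*x (B(U, x) = U*x + x = x + U*x)
B(18, -3) + E(J(-4)) = -3*(1 + 18) - 2/3 = -3*19 - 2/3 = -57 - 2/3 = -173/3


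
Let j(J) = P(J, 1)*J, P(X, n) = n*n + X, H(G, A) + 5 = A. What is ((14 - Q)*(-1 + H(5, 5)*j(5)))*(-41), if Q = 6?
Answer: 328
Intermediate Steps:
H(G, A) = -5 + A
P(X, n) = X + n² (P(X, n) = n² + X = X + n²)
j(J) = J*(1 + J) (j(J) = (J + 1²)*J = (J + 1)*J = (1 + J)*J = J*(1 + J))
((14 - Q)*(-1 + H(5, 5)*j(5)))*(-41) = ((14 - 1*6)*(-1 + (-5 + 5)*(5*(1 + 5))))*(-41) = ((14 - 6)*(-1 + 0*(5*6)))*(-41) = (8*(-1 + 0*30))*(-41) = (8*(-1 + 0))*(-41) = (8*(-1))*(-41) = -8*(-41) = 328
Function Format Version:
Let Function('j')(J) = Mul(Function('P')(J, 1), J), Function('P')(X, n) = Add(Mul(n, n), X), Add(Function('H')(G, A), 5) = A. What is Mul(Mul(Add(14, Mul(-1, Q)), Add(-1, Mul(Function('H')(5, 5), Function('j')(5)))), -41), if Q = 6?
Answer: 328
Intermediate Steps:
Function('H')(G, A) = Add(-5, A)
Function('P')(X, n) = Add(X, Pow(n, 2)) (Function('P')(X, n) = Add(Pow(n, 2), X) = Add(X, Pow(n, 2)))
Function('j')(J) = Mul(J, Add(1, J)) (Function('j')(J) = Mul(Add(J, Pow(1, 2)), J) = Mul(Add(J, 1), J) = Mul(Add(1, J), J) = Mul(J, Add(1, J)))
Mul(Mul(Add(14, Mul(-1, Q)), Add(-1, Mul(Function('H')(5, 5), Function('j')(5)))), -41) = Mul(Mul(Add(14, Mul(-1, 6)), Add(-1, Mul(Add(-5, 5), Mul(5, Add(1, 5))))), -41) = Mul(Mul(Add(14, -6), Add(-1, Mul(0, Mul(5, 6)))), -41) = Mul(Mul(8, Add(-1, Mul(0, 30))), -41) = Mul(Mul(8, Add(-1, 0)), -41) = Mul(Mul(8, -1), -41) = Mul(-8, -41) = 328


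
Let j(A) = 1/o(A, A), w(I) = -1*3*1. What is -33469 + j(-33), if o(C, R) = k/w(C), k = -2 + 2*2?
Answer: -66941/2 ≈ -33471.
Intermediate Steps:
k = 2 (k = -2 + 4 = 2)
w(I) = -3 (w(I) = -3*1 = -3)
o(C, R) = -⅔ (o(C, R) = 2/(-3) = 2*(-⅓) = -⅔)
j(A) = -3/2 (j(A) = 1/(-⅔) = -3/2)
-33469 + j(-33) = -33469 - 3/2 = -66941/2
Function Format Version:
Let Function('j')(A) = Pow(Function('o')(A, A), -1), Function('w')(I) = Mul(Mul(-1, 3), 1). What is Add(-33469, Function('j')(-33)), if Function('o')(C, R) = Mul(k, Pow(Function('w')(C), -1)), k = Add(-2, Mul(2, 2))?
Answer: Rational(-66941, 2) ≈ -33471.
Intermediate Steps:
k = 2 (k = Add(-2, 4) = 2)
Function('w')(I) = -3 (Function('w')(I) = Mul(-3, 1) = -3)
Function('o')(C, R) = Rational(-2, 3) (Function('o')(C, R) = Mul(2, Pow(-3, -1)) = Mul(2, Rational(-1, 3)) = Rational(-2, 3))
Function('j')(A) = Rational(-3, 2) (Function('j')(A) = Pow(Rational(-2, 3), -1) = Rational(-3, 2))
Add(-33469, Function('j')(-33)) = Add(-33469, Rational(-3, 2)) = Rational(-66941, 2)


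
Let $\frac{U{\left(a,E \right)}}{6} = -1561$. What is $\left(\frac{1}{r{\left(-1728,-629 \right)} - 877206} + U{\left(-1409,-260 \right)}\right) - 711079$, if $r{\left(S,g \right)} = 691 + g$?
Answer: $- \frac{631934009081}{877144} \approx -7.2045 \cdot 10^{5}$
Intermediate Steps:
$U{\left(a,E \right)} = -9366$ ($U{\left(a,E \right)} = 6 \left(-1561\right) = -9366$)
$\left(\frac{1}{r{\left(-1728,-629 \right)} - 877206} + U{\left(-1409,-260 \right)}\right) - 711079 = \left(\frac{1}{\left(691 - 629\right) - 877206} - 9366\right) - 711079 = \left(\frac{1}{62 - 877206} - 9366\right) - 711079 = \left(\frac{1}{-877144} - 9366\right) - 711079 = \left(- \frac{1}{877144} - 9366\right) - 711079 = - \frac{8215330705}{877144} - 711079 = - \frac{631934009081}{877144}$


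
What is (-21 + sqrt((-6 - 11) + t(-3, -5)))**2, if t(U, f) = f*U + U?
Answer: (21 - I*sqrt(5))**2 ≈ 436.0 - 93.915*I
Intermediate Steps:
t(U, f) = U + U*f (t(U, f) = U*f + U = U + U*f)
(-21 + sqrt((-6 - 11) + t(-3, -5)))**2 = (-21 + sqrt((-6 - 11) - 3*(1 - 5)))**2 = (-21 + sqrt(-17 - 3*(-4)))**2 = (-21 + sqrt(-17 + 12))**2 = (-21 + sqrt(-5))**2 = (-21 + I*sqrt(5))**2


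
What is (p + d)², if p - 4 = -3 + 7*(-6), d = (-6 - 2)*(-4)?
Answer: 81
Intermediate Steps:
d = 32 (d = -8*(-4) = 32)
p = -41 (p = 4 + (-3 + 7*(-6)) = 4 + (-3 - 42) = 4 - 45 = -41)
(p + d)² = (-41 + 32)² = (-9)² = 81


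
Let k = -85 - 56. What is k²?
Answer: 19881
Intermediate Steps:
k = -141
k² = (-141)² = 19881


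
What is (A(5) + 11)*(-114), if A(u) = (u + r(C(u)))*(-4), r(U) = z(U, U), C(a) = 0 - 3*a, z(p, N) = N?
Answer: -5814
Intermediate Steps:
C(a) = -3*a
r(U) = U
A(u) = 8*u (A(u) = (u - 3*u)*(-4) = -2*u*(-4) = 8*u)
(A(5) + 11)*(-114) = (8*5 + 11)*(-114) = (40 + 11)*(-114) = 51*(-114) = -5814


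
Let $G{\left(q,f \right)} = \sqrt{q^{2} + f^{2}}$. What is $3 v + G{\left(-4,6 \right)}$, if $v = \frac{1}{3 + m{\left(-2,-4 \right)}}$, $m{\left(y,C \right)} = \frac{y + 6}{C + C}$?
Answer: $\frac{6}{5} + 2 \sqrt{13} \approx 8.4111$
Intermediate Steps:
$m{\left(y,C \right)} = \frac{6 + y}{2 C}$
$G{\left(q,f \right)} = \sqrt{f^{2} + q^{2}}$
$v = \frac{2}{5}$ ($v = \frac{1}{3 + \frac{6 - 2}{2 \left(-4\right)}} = \frac{1}{3 + \frac{1}{2} \left(- \frac{1}{4}\right) 4} = \frac{1}{3 - \frac{1}{2}} = \frac{1}{\frac{5}{2}} = \frac{2}{5} \approx 0.4$)
$3 v + G{\left(-4,6 \right)} = 3 \cdot \frac{2}{5} + \sqrt{6^{2} + \left(-4\right)^{2}} = \frac{6}{5} + \sqrt{36 + 16} = \frac{6}{5} + \sqrt{52} = \frac{6}{5} + 2 \sqrt{13}$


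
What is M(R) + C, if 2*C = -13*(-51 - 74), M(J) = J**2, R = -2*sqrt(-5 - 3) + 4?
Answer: 1593/2 - 32*I*sqrt(2) ≈ 796.5 - 45.255*I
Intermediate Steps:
R = 4 - 4*I*sqrt(2) (R = -4*I*sqrt(2) + 4 = 4 - 4*I*sqrt(2) ≈ 4.0 - 5.6569*I)
C = 1625/2 (C = (-13*(-51 - 74))/2 = (-13*(-125))/2 = (1/2)*1625 = 1625/2 ≈ 812.50)
M(R) + C = (4 - 4*I*sqrt(2))**2 + 1625/2 = 1625/2 + (4 - 4*I*sqrt(2))**2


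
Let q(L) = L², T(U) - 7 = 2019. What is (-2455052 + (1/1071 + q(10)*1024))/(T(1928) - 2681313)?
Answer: 2519690291/2869516377 ≈ 0.87809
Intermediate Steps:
T(U) = 2026 (T(U) = 7 + 2019 = 2026)
(-2455052 + (1/1071 + q(10)*1024))/(T(1928) - 2681313) = (-2455052 + (1/1071 + 10²*1024))/(2026 - 2681313) = (-2455052 + (1/1071 + 100*1024))/(-2679287) = (-2455052 + (1/1071 + 102400))*(-1/2679287) = (-2455052 + 109670401/1071)*(-1/2679287) = -2519690291/1071*(-1/2679287) = 2519690291/2869516377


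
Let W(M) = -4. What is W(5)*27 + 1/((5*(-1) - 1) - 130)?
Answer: -14689/136 ≈ -108.01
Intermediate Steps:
W(5)*27 + 1/((5*(-1) - 1) - 130) = -4*27 + 1/((5*(-1) - 1) - 130) = -108 + 1/((-5 - 1) - 130) = -108 + 1/(-6 - 130) = -108 + 1/(-136) = -108 - 1/136 = -14689/136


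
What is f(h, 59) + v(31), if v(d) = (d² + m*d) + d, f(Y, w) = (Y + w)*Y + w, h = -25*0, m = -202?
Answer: -5211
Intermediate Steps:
h = 0
f(Y, w) = w + Y*(Y + w) (f(Y, w) = Y*(Y + w) + w = w + Y*(Y + w))
v(d) = d² - 201*d (v(d) = (d² - 202*d) + d = d² - 201*d)
f(h, 59) + v(31) = (59 + 0² + 0*59) + 31*(-201 + 31) = (59 + 0 + 0) + 31*(-170) = 59 - 5270 = -5211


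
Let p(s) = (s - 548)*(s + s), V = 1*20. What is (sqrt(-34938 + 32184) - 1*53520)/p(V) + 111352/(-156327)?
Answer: 25061945/13756776 - 3*I*sqrt(34)/7040 ≈ 1.8218 - 0.0024848*I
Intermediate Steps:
V = 20
p(s) = 2*s*(-548 + s) (p(s) = (-548 + s)*(2*s) = 2*s*(-548 + s))
(sqrt(-34938 + 32184) - 1*53520)/p(V) + 111352/(-156327) = (sqrt(-34938 + 32184) - 1*53520)/((2*20*(-548 + 20))) + 111352/(-156327) = (sqrt(-2754) - 53520)/((2*20*(-528))) + 111352*(-1/156327) = (9*I*sqrt(34) - 53520)/(-21120) - 111352/156327 = (-53520 + 9*I*sqrt(34))*(-1/21120) - 111352/156327 = (223/88 - 3*I*sqrt(34)/7040) - 111352/156327 = 25061945/13756776 - 3*I*sqrt(34)/7040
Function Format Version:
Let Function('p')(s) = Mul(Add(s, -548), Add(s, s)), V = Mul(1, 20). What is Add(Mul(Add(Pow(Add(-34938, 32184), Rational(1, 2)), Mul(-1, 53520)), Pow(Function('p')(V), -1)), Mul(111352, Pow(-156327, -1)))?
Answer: Add(Rational(25061945, 13756776), Mul(Rational(-3, 7040), I, Pow(34, Rational(1, 2)))) ≈ Add(1.8218, Mul(-0.0024848, I))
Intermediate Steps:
V = 20
Function('p')(s) = Mul(2, s, Add(-548, s)) (Function('p')(s) = Mul(Add(-548, s), Mul(2, s)) = Mul(2, s, Add(-548, s)))
Add(Mul(Add(Pow(Add(-34938, 32184), Rational(1, 2)), Mul(-1, 53520)), Pow(Function('p')(V), -1)), Mul(111352, Pow(-156327, -1))) = Add(Mul(Add(Pow(Add(-34938, 32184), Rational(1, 2)), Mul(-1, 53520)), Pow(Mul(2, 20, Add(-548, 20)), -1)), Mul(111352, Pow(-156327, -1))) = Add(Mul(Add(Pow(-2754, Rational(1, 2)), -53520), Pow(Mul(2, 20, -528), -1)), Mul(111352, Rational(-1, 156327))) = Add(Mul(Add(Mul(9, I, Pow(34, Rational(1, 2))), -53520), Pow(-21120, -1)), Rational(-111352, 156327)) = Add(Mul(Add(-53520, Mul(9, I, Pow(34, Rational(1, 2)))), Rational(-1, 21120)), Rational(-111352, 156327)) = Add(Add(Rational(223, 88), Mul(Rational(-3, 7040), I, Pow(34, Rational(1, 2)))), Rational(-111352, 156327)) = Add(Rational(25061945, 13756776), Mul(Rational(-3, 7040), I, Pow(34, Rational(1, 2))))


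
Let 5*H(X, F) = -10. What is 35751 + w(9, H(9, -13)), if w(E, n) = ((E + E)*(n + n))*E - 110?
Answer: 34993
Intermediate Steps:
H(X, F) = -2 (H(X, F) = (1/5)*(-10) = -2)
w(E, n) = -110 + 4*n*E**2 (w(E, n) = ((2*E)*(2*n))*E - 110 = (4*E*n)*E - 110 = 4*n*E**2 - 110 = -110 + 4*n*E**2)
35751 + w(9, H(9, -13)) = 35751 + (-110 + 4*(-2)*9**2) = 35751 + (-110 + 4*(-2)*81) = 35751 + (-110 - 648) = 35751 - 758 = 34993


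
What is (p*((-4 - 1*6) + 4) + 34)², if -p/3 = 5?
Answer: 15376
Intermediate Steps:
p = -15 (p = -3*5 = -15)
(p*((-4 - 1*6) + 4) + 34)² = (-15*((-4 - 1*6) + 4) + 34)² = (-15*((-4 - 6) + 4) + 34)² = (-15*(-10 + 4) + 34)² = (-15*(-6) + 34)² = (90 + 34)² = 124² = 15376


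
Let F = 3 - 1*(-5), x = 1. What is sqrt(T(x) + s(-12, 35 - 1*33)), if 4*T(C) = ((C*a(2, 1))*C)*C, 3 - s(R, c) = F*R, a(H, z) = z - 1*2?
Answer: sqrt(395)/2 ≈ 9.9373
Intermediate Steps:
a(H, z) = -2 + z (a(H, z) = z - 2 = -2 + z)
F = 8 (F = 3 + 5 = 8)
s(R, c) = 3 - 8*R
T(C) = -C**3/4 (T(C) = (((C*(-2 + 1))*C)*C)/4 = (((C*(-1))*C)*C)/4 = (((-C)*C)*C)/4 = ((-C**2)*C)/4 = (-C**3)/4 = -C**3/4)
sqrt(T(x) + s(-12, 35 - 1*33)) = sqrt(-1/4*1**3 + (3 - 8*(-12))) = sqrt(-1/4*1 + (3 + 96)) = sqrt(-1/4 + 99) = sqrt(395/4) = sqrt(395)/2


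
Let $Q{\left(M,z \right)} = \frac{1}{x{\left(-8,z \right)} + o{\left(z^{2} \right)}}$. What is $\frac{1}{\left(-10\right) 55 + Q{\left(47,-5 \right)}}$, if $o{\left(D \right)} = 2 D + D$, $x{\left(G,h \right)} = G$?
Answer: $- \frac{67}{36849} \approx -0.0018182$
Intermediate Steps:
$o{\left(D \right)} = 3 D$
$Q{\left(M,z \right)} = \frac{1}{-8 + 3 z^{2}}$
$\frac{1}{\left(-10\right) 55 + Q{\left(47,-5 \right)}} = \frac{1}{\left(-10\right) 55 + \frac{1}{-8 + 3 \left(-5\right)^{2}}} = \frac{1}{-550 + \frac{1}{-8 + 3 \cdot 25}} = \frac{1}{-550 + \frac{1}{-8 + 75}} = \frac{1}{-550 + \frac{1}{67}} = \frac{1}{- \frac{36849}{67}} = - \frac{67}{36849}$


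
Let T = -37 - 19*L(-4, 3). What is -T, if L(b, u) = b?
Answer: -39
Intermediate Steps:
T = 39 (T = -37 - 19*(-4) = -37 + 76 = 39)
-T = -1*39 = -39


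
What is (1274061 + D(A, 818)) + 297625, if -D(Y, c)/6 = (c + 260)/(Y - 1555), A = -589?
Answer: 842425313/536 ≈ 1.5717e+6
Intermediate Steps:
D(Y, c) = -6*(260 + c)/(-1555 + Y) (D(Y, c) = -6*(c + 260)/(Y - 1555) = -6*(260 + c)/(-1555 + Y))
(1274061 + D(A, 818)) + 297625 = (1274061 + 6*(-260 - 1*818)/(-1555 - 589)) + 297625 = (1274061 + 6*(-260 - 818)/(-2144)) + 297625 = (1274061 + 6*(-1/2144)*(-1078)) + 297625 = (1274061 + 1617/536) + 297625 = 682898313/536 + 297625 = 842425313/536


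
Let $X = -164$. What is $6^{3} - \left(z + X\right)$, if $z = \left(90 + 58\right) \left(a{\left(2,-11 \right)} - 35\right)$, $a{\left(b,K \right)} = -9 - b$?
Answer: $7188$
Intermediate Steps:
$z = -6808$ ($z = \left(90 + 58\right) \left(\left(-9 - 2\right) - 35\right) = 148 \left(\left(-9 - 2\right) - 35\right) = 148 \left(-11 - 35\right) = 148 \left(-46\right) = -6808$)
$6^{3} - \left(z + X\right) = 6^{3} - \left(-6808 - 164\right) = 216 - -6972 = 216 + 6972 = 7188$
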